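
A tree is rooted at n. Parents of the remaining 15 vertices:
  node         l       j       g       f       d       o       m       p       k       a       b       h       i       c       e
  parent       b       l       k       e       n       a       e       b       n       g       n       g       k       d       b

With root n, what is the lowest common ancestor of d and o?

n

Ancestors of d (toward the root): d, n.
Ancestors of o: o, a, g, k, n.
The deepest node appearing in both lists is n.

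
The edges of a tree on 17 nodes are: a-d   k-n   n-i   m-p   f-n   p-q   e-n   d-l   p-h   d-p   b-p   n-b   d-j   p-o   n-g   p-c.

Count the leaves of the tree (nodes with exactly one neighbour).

13

The leaves are a, c, e, f, g, h, i, j, k, l, m, o, q.
That is 13 leaves.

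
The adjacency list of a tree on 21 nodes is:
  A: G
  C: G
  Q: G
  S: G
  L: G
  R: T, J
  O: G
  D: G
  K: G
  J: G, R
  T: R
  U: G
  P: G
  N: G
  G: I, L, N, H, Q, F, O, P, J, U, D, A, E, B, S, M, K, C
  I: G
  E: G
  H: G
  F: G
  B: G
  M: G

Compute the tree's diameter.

BFS from T reaches P last, at distance 4; BFS from P confirms no node is farther.
Path: T – R – J – G – P.

4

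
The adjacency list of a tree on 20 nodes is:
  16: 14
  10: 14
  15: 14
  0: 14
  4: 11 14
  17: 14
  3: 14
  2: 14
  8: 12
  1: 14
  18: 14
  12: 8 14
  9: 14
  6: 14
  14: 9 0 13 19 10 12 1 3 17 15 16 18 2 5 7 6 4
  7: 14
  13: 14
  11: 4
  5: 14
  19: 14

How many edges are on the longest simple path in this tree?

Starting from 11, a farthest node is 8 at distance 4.
One longest path: 11 - 4 - 14 - 12 - 8.
So the diameter is 4.

4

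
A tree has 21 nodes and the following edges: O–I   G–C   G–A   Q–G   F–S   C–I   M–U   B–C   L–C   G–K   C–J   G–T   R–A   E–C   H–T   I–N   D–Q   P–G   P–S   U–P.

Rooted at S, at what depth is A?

S – P – G – A — 3 edges.

3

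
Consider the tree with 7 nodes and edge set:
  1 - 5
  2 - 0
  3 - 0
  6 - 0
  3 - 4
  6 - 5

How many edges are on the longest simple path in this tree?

A longest path is 4 – 3 – 0 – 6 – 5 – 1, with 5 edges.

5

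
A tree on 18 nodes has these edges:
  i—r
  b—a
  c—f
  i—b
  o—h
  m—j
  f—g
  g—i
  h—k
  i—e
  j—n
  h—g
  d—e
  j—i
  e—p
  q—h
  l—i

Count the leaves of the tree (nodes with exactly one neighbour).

11

Degree-1 nodes: a, c, d, k, l, m, n, o, p, q, r — 11 of them.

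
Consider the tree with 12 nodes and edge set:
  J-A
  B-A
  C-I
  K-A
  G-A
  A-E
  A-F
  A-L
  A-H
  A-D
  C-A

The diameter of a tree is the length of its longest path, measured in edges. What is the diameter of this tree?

BFS from I reaches H last, at distance 3; BFS from H confirms no node is farther.
Path: I – C – A – H.

3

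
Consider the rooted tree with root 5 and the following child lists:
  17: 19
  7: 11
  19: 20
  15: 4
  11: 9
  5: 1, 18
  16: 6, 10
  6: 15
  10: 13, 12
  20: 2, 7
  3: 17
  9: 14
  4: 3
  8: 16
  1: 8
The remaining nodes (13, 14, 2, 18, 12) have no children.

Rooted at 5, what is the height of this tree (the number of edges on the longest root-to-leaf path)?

A deepest node is 14, reached by 5-1-8-16-6-15-4-3-17-19-20-7-11-9-14.
That path has 14 edges, so the height is 14.

14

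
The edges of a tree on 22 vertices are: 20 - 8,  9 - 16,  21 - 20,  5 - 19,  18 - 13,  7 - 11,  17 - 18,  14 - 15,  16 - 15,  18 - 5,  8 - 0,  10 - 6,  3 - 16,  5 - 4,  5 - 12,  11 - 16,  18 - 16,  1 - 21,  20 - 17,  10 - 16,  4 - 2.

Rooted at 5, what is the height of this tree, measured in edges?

0 sits deepest: 5–18–17–20–8–0 — 5 edges from the root.

5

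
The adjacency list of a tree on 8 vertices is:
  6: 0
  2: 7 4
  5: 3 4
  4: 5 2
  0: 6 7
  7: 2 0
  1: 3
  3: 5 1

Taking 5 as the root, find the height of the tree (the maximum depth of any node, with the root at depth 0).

5

6 sits deepest: 5 → 4 → 2 → 7 → 0 → 6 — 5 edges from the root.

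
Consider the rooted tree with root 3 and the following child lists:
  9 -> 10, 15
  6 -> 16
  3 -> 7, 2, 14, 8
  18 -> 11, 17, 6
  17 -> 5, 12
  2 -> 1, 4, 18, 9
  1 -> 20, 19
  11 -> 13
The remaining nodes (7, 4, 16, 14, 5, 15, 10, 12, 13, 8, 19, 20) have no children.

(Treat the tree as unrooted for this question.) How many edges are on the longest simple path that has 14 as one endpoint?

5

Distances from 14 peak at 5, attained at 12 (13, 16, 5 also at distance 5).
14–3–2–18–17–12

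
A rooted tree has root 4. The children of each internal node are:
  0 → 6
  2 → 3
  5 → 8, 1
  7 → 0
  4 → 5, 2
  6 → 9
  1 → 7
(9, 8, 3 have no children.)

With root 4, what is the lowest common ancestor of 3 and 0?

Ancestors of 3 (toward the root): 3, 2, 4.
Ancestors of 0: 0, 7, 1, 5, 4.
The deepest node appearing in both lists is 4.

4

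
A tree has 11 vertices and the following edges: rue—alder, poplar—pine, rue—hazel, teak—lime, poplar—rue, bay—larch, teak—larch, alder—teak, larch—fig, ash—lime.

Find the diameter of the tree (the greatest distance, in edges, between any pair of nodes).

Starting from fig, a farthest node is pine at distance 6.
One longest path: fig – larch – teak – alder – rue – poplar – pine.
So the diameter is 6.

6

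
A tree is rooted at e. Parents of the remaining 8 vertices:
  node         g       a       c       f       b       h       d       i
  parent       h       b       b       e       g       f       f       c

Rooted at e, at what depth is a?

e – f – h – g – b – a — 5 edges.

5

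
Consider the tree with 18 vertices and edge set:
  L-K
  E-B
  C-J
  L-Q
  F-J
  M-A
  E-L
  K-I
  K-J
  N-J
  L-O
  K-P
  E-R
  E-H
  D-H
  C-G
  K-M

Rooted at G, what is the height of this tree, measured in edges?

A deepest node is D, reached by G–C–J–K–L–E–H–D.
That path has 7 edges, so the height is 7.

7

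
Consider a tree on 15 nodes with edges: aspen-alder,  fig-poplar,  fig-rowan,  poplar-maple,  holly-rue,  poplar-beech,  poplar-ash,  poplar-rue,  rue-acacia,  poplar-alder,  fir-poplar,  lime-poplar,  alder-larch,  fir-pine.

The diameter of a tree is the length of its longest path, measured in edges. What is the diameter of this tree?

4

BFS from acacia reaches aspen last, at distance 4; BFS from aspen confirms no node is farther.
Path: acacia - rue - poplar - alder - aspen.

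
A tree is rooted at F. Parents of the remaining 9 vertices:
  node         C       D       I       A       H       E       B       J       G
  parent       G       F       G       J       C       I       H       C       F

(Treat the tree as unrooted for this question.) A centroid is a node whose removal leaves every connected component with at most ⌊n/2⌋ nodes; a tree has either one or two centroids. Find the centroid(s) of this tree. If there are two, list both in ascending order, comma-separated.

C, G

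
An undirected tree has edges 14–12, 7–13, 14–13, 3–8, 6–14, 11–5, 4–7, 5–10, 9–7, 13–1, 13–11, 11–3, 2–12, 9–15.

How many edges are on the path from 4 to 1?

3

4–7–13–1: 3 edges.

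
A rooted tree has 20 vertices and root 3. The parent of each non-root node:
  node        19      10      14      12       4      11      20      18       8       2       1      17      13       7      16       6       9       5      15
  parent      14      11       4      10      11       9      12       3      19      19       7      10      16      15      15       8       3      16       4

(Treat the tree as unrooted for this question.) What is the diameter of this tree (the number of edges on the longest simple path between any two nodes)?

8

Starting from 6, a farthest node is 20 at distance 8.
One longest path: 6-8-19-14-4-11-10-12-20.
So the diameter is 8.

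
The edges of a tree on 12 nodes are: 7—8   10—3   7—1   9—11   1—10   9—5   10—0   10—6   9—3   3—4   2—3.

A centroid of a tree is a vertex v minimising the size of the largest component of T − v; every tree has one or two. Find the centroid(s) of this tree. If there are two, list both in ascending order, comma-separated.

3, 10

Delete 10: the remaining components have sizes 6, 3, 1, 1. Max 6 ≤ 6, so 10 is a centroid.
Its neighbour 3 also leaves a largest component of size 6, so both are centroids.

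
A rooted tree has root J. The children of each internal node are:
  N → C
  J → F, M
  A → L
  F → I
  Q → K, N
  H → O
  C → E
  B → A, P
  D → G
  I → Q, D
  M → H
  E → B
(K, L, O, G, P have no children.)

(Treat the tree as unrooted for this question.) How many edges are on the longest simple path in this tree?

BFS from L reaches O last, at distance 12; BFS from O confirms no node is farther.
Path: L–A–B–E–C–N–Q–I–F–J–M–H–O.

12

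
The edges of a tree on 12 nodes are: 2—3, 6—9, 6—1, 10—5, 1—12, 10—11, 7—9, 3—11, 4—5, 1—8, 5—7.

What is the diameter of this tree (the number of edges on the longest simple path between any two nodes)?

9

A longest path is 2 - 3 - 11 - 10 - 5 - 7 - 9 - 6 - 1 - 12, with 9 edges.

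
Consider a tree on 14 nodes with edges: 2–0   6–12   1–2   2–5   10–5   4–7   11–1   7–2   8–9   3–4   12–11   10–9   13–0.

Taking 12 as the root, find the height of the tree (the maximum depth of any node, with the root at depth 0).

7

8 sits deepest: 12 – 11 – 1 – 2 – 5 – 10 – 9 – 8 — 7 edges from the root.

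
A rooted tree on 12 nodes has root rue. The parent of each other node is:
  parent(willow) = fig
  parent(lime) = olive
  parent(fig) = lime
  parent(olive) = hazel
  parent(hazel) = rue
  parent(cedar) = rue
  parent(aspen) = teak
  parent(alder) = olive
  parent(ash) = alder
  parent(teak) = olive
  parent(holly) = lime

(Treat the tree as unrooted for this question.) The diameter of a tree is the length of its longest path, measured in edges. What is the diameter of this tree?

A longest path is cedar–rue–hazel–olive–lime–fig–willow, with 6 edges.

6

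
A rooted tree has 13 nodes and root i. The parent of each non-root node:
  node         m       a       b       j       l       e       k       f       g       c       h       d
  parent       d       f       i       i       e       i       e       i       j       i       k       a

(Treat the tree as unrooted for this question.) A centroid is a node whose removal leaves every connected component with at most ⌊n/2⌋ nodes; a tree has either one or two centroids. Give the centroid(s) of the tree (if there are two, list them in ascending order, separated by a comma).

i

Delete i: the remaining components have sizes 4, 4, 2, 1, 1. Max 4 ≤ 6, so i is a centroid.
Every other node leaves some component of size > 6, so the centroid is unique.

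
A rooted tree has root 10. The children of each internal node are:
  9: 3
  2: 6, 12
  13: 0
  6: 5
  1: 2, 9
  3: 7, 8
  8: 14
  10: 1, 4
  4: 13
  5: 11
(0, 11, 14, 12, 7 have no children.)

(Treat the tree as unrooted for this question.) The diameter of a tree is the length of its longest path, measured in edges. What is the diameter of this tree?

Starting from 0, a farthest node is 14 at distance 8.
One longest path: 0 – 13 – 4 – 10 – 1 – 9 – 3 – 8 – 14.
So the diameter is 8.

8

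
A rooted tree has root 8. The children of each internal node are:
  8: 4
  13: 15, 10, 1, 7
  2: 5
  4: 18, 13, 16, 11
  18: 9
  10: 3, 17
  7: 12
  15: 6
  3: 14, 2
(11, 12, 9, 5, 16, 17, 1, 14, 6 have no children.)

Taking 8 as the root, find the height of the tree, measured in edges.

6

5 sits deepest: 8–4–13–10–3–2–5 — 6 edges from the root.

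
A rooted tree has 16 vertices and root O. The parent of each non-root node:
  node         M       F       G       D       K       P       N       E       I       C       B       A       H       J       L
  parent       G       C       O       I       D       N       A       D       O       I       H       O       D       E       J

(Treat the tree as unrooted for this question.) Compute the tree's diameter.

8

BFS from L reaches P last, at distance 8; BFS from P confirms no node is farther.
Path: L – J – E – D – I – O – A – N – P.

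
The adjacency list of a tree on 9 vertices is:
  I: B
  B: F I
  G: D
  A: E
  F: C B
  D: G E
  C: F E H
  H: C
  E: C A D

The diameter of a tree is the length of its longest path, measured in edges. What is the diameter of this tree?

6

A longest path is I–B–F–C–E–D–G, with 6 edges.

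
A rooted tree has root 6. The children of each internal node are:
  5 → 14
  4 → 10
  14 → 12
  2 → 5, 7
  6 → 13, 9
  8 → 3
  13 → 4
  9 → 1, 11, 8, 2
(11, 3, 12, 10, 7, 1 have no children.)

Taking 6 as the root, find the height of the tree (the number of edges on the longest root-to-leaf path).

12 sits deepest: 6 → 9 → 2 → 5 → 14 → 12 — 5 edges from the root.

5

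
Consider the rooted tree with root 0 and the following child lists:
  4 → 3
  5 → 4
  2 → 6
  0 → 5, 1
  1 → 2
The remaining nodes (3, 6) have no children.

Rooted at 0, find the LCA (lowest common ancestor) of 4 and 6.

0

4's ancestor chain is 4, 5, 0 and 6's is 6, 2, 1, 0; they first meet at 0.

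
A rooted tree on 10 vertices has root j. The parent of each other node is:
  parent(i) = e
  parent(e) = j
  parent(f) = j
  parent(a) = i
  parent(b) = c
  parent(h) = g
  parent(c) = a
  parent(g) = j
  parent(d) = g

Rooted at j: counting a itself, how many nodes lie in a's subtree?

3

The subtree rooted at a contains: a, c, b — 3 nodes.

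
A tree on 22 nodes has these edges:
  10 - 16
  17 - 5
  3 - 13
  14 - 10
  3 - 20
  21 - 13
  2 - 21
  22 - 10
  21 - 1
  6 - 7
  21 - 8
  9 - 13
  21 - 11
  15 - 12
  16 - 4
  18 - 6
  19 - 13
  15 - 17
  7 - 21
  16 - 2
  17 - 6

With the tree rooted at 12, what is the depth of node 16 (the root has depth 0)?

7

Path from 12 to 16: 12 – 15 – 17 – 6 – 7 – 21 – 2 – 16, which has 7 edges.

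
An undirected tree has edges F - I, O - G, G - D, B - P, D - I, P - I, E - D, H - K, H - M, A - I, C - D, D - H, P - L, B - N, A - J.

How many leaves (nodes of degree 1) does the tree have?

Degree-1 nodes: C, E, F, J, K, L, M, N, O — 9 of them.

9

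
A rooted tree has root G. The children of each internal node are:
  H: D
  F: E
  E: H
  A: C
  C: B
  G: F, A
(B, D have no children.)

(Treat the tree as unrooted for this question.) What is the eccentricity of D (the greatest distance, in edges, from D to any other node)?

A farthest node from D is B.
The path D – H – E – F – G – A – C – B has 7 edges.

7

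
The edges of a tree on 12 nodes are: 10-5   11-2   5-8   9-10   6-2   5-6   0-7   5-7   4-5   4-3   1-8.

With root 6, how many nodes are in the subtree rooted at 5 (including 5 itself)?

Descendants of 5 (including itself): 5, 10, 7, 4, 8, 9, 0, 3, 1. That's 9.

9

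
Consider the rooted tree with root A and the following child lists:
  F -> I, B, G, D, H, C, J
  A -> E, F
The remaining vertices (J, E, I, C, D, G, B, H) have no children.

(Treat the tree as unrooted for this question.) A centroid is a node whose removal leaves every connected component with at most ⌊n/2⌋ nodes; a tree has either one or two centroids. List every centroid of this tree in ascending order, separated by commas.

F

If F is removed the pieces have sizes 2, 1, 1, 1, 1, 1, 1, 1, all ≤ ⌊10/2⌋ = 5.
Every other node leaves some component of size > 5, so the centroid is unique.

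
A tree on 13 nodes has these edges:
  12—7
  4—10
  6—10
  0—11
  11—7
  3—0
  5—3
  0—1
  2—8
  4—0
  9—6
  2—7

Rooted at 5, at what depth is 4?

3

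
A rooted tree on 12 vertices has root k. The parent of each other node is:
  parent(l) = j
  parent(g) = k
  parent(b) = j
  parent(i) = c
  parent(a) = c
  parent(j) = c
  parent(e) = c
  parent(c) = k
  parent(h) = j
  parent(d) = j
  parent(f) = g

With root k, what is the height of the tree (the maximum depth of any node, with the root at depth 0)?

3

A deepest node is d, reached by k → c → j → d.
That path has 3 edges, so the height is 3.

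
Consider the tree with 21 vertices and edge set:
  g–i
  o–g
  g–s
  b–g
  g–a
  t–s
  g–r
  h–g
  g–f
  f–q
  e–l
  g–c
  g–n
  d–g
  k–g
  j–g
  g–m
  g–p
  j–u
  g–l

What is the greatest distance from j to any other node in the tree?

Distances from j peak at 3, attained at e (q, t also at distance 3).
j-g-l-e

3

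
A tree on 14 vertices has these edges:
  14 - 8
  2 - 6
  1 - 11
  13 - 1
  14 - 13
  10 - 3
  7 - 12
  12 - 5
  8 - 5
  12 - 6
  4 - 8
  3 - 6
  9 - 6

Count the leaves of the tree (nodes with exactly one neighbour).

6

Exactly 6 nodes have a single neighbour: 2, 4, 7, 9, 10, 11.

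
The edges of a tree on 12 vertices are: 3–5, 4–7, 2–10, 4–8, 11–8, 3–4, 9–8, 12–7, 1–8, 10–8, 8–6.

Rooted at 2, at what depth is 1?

3

Climbing from 1 to the root: 1–8–10–2. That's 3 steps.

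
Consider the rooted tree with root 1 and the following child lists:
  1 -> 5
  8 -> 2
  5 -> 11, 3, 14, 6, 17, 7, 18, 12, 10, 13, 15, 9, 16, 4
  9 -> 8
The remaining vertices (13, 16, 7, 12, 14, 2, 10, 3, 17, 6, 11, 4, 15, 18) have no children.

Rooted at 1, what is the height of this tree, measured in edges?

4

A deepest node is 2, reached by 1 – 5 – 9 – 8 – 2.
That path has 4 edges, so the height is 4.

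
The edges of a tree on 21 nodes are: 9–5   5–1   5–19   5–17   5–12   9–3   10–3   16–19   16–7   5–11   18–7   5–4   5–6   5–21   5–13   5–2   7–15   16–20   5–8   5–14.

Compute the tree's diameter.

BFS from 15 reaches 10 last, at distance 7; BFS from 10 confirms no node is farther.
Path: 15 - 7 - 16 - 19 - 5 - 9 - 3 - 10.

7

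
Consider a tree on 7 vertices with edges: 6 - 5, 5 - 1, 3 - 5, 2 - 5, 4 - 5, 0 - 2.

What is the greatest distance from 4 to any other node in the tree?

3

Distances from 4 peak at 3, attained at 0.
4 – 5 – 2 – 0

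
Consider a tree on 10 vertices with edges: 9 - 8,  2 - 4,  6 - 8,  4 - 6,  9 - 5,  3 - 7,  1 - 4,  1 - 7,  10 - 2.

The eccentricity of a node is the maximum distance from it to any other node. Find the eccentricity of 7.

6

A farthest node from 7 is 5.
The path 7 – 1 – 4 – 6 – 8 – 9 – 5 has 6 edges.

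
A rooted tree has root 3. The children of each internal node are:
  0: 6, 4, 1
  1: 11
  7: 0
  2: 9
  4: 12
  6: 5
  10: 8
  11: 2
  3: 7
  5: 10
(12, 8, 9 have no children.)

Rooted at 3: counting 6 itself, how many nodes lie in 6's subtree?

4

6's subtree: {6, 5, 10, 8}, size 4.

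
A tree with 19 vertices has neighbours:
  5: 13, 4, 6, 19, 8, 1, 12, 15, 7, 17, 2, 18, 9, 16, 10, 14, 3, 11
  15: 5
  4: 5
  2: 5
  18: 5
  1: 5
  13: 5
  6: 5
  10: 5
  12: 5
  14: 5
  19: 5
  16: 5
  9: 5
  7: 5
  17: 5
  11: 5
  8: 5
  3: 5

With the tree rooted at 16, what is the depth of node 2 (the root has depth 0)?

2

Climbing from 2 to the root: 2–5–16. That's 2 steps.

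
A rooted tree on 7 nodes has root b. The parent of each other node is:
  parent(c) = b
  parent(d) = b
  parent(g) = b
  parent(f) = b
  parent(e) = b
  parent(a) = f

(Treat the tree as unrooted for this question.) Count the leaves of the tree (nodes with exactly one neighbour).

The leaves are a, c, d, e, g.
That is 5 leaves.

5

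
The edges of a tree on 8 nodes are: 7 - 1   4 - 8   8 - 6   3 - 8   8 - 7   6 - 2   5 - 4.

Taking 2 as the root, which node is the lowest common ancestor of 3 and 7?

8

Ancestors of 3 (toward the root): 3, 8, 6, 2.
Ancestors of 7: 7, 8, 6, 2.
The deepest node appearing in both lists is 8.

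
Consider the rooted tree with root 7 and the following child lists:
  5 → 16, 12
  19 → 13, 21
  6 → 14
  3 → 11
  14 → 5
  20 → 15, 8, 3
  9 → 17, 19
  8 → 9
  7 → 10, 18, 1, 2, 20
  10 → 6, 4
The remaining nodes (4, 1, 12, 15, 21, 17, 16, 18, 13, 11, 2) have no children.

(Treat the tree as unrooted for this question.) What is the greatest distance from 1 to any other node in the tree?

Distances from 1 peak at 6, attained at 16 (12, 13, 21 also at distance 6).
1–7–10–6–14–5–16

6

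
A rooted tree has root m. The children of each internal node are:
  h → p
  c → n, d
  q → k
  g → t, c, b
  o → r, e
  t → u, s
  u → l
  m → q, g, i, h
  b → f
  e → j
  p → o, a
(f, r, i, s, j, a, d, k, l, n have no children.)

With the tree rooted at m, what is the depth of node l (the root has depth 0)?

Climbing from l to the root: l → u → t → g → m. That's 4 steps.

4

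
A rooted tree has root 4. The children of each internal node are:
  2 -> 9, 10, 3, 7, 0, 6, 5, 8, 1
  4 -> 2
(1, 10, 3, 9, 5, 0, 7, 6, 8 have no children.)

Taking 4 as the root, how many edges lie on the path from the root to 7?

Climbing from 7 to the root: 7 – 2 – 4. That's 2 steps.

2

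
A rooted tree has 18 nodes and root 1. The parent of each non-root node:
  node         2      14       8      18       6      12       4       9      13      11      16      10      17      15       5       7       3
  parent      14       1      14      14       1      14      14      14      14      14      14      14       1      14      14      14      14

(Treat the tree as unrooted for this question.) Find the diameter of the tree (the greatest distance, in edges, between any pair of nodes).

3

BFS from 17 reaches 5 last, at distance 3; BFS from 5 confirms no node is farther.
Path: 17-1-14-5.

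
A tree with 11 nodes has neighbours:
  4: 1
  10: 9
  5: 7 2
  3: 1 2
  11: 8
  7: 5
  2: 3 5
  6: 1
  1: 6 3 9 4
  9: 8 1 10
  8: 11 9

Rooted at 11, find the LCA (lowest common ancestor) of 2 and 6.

1

2's ancestor chain is 2, 3, 1, 9, 8, 11 and 6's is 6, 1, 9, 8, 11; they first meet at 1.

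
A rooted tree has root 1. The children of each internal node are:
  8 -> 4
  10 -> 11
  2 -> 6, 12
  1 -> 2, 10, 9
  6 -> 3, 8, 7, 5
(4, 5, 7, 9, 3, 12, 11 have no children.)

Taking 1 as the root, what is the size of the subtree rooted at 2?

2's subtree: {2, 6, 12, 8, 3, 7, 5, 4}, size 8.

8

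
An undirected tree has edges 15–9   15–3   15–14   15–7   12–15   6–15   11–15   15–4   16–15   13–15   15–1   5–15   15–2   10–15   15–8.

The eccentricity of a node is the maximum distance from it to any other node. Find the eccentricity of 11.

Distances from 11 peak at 2, attained at 8 (12, 3, 7, 14, 9, 6, 10, 5, 13, 16, 4, 2, 1 also at distance 2).
11–15–8

2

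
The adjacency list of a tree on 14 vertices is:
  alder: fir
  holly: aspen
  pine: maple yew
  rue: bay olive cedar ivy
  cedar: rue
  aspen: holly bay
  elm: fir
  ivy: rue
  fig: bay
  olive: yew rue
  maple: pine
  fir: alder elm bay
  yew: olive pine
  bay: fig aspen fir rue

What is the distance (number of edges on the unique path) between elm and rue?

3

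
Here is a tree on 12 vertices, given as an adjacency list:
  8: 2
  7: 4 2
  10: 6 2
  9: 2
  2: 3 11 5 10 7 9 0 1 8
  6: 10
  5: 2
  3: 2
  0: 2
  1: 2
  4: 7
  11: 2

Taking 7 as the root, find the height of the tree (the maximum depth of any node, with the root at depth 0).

The longest root-to-leaf path is 7 → 2 → 10 → 6 (3 edges).

3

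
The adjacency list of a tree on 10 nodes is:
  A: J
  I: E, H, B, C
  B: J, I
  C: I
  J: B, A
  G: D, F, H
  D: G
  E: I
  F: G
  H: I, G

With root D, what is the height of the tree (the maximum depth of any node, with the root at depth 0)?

A deepest node is A, reached by D – G – H – I – B – J – A.
That path has 6 edges, so the height is 6.

6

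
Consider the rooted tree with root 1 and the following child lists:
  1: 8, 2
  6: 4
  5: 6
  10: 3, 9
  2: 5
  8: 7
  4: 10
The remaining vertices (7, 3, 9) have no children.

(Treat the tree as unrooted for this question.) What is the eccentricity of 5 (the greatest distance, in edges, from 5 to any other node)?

4

The node farthest from 5 is 7 (3, 9 also at distance 4), via 5 – 2 – 1 – 8 – 7 — 4 edges.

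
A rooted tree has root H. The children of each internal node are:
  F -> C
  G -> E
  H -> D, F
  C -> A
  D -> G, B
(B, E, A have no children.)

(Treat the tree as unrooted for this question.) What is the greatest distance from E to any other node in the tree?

6

A farthest node from E is A.
The path E–G–D–H–F–C–A has 6 edges.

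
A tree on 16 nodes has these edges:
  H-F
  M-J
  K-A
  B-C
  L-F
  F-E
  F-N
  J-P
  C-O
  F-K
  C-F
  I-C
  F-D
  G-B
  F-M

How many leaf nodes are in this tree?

10

Exactly 10 nodes have a single neighbour: A, D, E, G, H, I, L, N, O, P.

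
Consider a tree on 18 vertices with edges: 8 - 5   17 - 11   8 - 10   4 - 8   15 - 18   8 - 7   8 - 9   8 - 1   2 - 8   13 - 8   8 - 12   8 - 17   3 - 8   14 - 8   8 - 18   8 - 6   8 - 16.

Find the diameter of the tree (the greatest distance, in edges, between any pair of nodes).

4

Starting from 15, a farthest node is 11 at distance 4.
One longest path: 15 – 18 – 8 – 17 – 11.
So the diameter is 4.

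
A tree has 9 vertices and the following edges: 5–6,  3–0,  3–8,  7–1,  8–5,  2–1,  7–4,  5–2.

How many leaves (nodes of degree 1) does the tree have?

3

The leaves are 0, 4, 6.
That is 3 leaves.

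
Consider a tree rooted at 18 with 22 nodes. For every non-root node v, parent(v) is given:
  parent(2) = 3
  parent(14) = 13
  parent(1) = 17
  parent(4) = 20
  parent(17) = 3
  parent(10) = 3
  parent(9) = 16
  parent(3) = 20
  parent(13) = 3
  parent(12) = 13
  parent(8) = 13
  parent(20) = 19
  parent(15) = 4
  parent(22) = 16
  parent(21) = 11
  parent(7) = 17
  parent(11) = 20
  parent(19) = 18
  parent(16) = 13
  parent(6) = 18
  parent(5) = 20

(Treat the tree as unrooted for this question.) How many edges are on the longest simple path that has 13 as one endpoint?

Distances from 13 peak at 5, attained at 6.
13–3–20–19–18–6

5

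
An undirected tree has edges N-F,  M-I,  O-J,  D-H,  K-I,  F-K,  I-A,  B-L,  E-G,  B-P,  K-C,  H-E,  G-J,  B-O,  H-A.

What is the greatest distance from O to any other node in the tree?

A farthest node from O is N.
The path O – J – G – E – H – A – I – K – F – N has 9 edges.

9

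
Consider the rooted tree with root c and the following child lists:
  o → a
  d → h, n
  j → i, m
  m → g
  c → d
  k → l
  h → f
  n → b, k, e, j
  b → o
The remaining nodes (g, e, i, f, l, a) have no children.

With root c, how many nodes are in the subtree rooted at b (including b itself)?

3

The subtree rooted at b contains: b, o, a — 3 nodes.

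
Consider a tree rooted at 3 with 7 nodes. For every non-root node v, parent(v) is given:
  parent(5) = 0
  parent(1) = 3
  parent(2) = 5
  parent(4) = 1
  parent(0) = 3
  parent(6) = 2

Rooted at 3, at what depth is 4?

Path from 3 to 4: 3 → 1 → 4, which has 2 edges.

2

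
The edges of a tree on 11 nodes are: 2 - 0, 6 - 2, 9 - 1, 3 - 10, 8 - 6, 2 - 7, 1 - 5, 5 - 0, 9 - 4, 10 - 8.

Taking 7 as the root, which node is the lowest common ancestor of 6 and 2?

2

Ancestors of 6 (toward the root): 6, 2, 7.
Ancestors of 2: 2, 7.
The deepest node appearing in both lists is 2.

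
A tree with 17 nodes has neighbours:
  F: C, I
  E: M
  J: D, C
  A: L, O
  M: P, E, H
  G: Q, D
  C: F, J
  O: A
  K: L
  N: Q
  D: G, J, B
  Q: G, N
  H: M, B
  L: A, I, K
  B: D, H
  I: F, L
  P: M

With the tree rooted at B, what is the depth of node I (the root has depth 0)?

B → D → J → C → F → I — 5 edges.

5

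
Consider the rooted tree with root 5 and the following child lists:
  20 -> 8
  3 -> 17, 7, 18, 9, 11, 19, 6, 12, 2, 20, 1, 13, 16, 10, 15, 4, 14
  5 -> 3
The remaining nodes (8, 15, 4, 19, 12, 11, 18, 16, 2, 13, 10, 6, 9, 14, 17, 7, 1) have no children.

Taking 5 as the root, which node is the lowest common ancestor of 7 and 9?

3

7's ancestor chain is 7, 3, 5 and 9's is 9, 3, 5; they first meet at 3.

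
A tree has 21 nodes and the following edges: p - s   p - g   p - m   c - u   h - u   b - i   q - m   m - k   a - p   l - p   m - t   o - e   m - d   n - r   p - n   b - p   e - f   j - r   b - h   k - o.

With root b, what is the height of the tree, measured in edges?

6

f sits deepest: b → p → m → k → o → e → f — 6 edges from the root.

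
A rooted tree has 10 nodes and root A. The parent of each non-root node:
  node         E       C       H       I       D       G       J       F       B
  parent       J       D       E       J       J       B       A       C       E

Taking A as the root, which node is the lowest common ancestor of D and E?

D's ancestor chain is D, J, A and E's is E, J, A; they first meet at J.

J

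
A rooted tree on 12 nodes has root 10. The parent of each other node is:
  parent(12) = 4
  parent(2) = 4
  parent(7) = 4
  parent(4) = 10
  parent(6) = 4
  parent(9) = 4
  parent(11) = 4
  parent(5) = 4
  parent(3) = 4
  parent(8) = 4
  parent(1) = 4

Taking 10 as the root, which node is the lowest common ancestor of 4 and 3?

4

Ancestors of 4 (toward the root): 4, 10.
Ancestors of 3: 3, 4, 10.
The deepest node appearing in both lists is 4.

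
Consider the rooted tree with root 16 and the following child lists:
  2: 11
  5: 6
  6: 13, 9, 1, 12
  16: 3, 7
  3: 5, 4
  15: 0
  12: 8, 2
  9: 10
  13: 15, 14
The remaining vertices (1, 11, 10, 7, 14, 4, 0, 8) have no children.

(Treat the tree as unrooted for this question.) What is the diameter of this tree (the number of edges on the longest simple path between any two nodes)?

A longest path is 7 – 16 – 3 – 5 – 6 – 12 – 2 – 11, with 7 edges.

7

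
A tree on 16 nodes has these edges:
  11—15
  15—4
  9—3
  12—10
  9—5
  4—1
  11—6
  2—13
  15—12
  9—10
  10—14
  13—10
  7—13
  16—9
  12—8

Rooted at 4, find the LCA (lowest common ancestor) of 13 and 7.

13

Ancestors of 13 (toward the root): 13, 10, 12, 15, 4.
Ancestors of 7: 7, 13, 10, 12, 15, 4.
The deepest node appearing in both lists is 13.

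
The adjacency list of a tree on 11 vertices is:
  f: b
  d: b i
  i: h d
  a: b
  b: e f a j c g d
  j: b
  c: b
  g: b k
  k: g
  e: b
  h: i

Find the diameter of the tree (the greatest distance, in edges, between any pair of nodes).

Starting from h, a farthest node is k at distance 5.
One longest path: h - i - d - b - g - k.
So the diameter is 5.

5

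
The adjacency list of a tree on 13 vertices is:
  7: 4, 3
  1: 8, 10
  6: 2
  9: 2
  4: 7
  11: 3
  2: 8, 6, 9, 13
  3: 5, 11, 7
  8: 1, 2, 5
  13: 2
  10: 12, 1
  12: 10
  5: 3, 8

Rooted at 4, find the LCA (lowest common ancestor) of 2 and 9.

2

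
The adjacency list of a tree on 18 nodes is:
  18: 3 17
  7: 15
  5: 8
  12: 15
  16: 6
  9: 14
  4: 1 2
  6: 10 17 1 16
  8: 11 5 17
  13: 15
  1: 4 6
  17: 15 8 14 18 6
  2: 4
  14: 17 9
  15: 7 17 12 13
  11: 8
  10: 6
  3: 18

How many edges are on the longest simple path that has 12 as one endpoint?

6

The node farthest from 12 is 2, via 12 – 15 – 17 – 6 – 1 – 4 – 2 — 6 edges.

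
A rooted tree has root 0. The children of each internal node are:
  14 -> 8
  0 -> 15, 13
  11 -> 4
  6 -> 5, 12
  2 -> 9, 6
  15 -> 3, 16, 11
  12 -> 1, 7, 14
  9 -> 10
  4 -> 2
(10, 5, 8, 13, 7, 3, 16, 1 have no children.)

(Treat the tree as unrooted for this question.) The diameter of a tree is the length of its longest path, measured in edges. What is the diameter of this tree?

9

Starting from 13, a farthest node is 8 at distance 9.
One longest path: 13-0-15-11-4-2-6-12-14-8.
So the diameter is 9.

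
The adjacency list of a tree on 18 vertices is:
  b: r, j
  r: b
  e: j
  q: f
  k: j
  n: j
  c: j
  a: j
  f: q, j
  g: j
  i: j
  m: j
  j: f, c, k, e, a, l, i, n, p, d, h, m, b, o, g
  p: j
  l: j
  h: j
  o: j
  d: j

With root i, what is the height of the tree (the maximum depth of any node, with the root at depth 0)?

3

r sits deepest: i → j → b → r — 3 edges from the root.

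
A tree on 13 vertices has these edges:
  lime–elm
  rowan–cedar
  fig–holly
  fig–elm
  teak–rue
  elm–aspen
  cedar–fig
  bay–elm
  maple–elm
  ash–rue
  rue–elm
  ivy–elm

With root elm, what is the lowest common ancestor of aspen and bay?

aspen's ancestor chain is aspen, elm and bay's is bay, elm; they first meet at elm.

elm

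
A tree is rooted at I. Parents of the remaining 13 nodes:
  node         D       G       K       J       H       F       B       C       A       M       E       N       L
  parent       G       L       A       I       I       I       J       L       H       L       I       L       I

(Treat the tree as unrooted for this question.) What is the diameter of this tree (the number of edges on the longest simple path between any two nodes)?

A longest path is K - A - H - I - L - G - D, with 6 edges.

6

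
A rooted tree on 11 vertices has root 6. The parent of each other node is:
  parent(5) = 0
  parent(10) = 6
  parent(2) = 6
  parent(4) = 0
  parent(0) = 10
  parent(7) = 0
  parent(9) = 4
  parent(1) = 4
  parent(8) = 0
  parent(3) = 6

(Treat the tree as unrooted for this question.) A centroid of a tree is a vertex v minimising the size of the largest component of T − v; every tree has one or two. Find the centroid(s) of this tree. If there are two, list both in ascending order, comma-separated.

Removing 0 splits the tree into components of sizes 4, 3, 1, 1, 1; the largest is 4 ≤ ⌊11/2⌋ = 5.
No neighbour of 0 does as well, so 0 is the unique centroid.

0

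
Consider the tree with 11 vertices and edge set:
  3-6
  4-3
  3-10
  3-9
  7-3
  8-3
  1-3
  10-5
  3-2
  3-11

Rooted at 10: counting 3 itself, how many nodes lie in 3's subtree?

9

Descendants of 3 (including itself): 3, 6, 1, 11, 7, 8, 2, 4, 9. That's 9.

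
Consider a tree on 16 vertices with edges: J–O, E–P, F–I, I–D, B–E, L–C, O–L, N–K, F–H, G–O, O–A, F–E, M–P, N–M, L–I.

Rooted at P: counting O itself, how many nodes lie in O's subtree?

O's subtree: {O, A, G, J}, size 4.

4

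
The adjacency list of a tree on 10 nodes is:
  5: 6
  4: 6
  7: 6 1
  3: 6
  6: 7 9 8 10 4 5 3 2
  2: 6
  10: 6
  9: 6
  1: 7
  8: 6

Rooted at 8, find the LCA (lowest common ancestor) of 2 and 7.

Ancestors of 2 (toward the root): 2, 6, 8.
Ancestors of 7: 7, 6, 8.
The deepest node appearing in both lists is 6.

6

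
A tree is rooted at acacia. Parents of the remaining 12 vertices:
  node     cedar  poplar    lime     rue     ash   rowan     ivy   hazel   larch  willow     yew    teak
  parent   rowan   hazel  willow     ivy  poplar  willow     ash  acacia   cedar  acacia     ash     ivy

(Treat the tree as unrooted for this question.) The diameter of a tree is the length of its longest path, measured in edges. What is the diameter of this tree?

9

BFS from rue reaches larch last, at distance 9; BFS from larch confirms no node is farther.
Path: rue–ivy–ash–poplar–hazel–acacia–willow–rowan–cedar–larch.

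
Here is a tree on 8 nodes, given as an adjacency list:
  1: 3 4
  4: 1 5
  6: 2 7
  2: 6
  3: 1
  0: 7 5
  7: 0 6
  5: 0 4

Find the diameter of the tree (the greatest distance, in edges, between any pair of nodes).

A longest path is 2 - 6 - 7 - 0 - 5 - 4 - 1 - 3, with 7 edges.

7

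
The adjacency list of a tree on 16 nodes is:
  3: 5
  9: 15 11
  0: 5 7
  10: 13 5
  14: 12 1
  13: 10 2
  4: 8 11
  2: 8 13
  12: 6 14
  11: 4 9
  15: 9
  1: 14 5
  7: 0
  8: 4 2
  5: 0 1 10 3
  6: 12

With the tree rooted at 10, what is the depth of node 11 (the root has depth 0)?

Path from 10 to 11: 10 – 13 – 2 – 8 – 4 – 11, which has 5 edges.

5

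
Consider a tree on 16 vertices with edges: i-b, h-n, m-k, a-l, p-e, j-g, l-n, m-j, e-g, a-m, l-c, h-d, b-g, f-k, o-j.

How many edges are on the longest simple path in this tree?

9

BFS from p reaches d last, at distance 9; BFS from d confirms no node is farther.
Path: p–e–g–j–m–a–l–n–h–d.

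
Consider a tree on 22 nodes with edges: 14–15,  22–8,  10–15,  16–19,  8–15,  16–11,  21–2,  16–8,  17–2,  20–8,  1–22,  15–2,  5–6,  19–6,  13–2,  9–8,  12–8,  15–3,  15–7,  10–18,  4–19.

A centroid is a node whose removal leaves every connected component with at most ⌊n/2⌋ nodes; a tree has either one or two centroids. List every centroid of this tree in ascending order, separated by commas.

Removing 8 splits the tree into components of sizes 10, 6, 2, 1, 1, 1; the largest is 10 ≤ ⌊22/2⌋ = 11.
No neighbour of 8 does as well, so 8 is the unique centroid.

8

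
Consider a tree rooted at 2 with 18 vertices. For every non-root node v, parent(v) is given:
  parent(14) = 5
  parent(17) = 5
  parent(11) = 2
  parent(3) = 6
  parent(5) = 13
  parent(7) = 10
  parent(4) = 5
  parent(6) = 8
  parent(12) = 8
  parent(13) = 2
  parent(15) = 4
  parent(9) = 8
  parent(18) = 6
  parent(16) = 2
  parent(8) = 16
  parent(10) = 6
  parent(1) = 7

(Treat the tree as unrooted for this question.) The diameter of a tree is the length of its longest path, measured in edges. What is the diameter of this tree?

A longest path is 1-7-10-6-8-16-2-13-5-4-15, with 10 edges.

10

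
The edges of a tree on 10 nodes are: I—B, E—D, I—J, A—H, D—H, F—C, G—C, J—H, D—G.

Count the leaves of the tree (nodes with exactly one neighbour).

4

Degree-1 nodes: A, B, E, F — 4 of them.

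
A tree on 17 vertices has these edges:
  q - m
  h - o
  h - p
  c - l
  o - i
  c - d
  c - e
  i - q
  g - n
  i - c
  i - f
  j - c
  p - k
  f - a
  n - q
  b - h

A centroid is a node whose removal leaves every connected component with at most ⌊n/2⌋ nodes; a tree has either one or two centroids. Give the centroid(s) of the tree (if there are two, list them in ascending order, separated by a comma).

Removing i splits the tree into components of sizes 5, 5, 4, 2; the largest is 5 ≤ ⌊17/2⌋ = 8.
Every other node leaves some component of size > 8, so the centroid is unique.

i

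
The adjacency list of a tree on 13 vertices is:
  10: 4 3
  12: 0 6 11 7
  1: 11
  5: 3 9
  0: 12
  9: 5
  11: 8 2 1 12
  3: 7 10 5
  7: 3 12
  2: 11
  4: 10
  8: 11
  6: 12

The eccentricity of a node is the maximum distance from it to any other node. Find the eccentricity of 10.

The node farthest from 10 is 8 (2, 1 also at distance 5), via 10–3–7–12–11–8 — 5 edges.

5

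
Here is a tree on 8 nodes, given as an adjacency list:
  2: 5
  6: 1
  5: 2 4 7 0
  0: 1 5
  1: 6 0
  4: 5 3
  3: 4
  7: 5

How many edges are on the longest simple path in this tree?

5

Starting from 6, a farthest node is 3 at distance 5.
One longest path: 6 – 1 – 0 – 5 – 4 – 3.
So the diameter is 5.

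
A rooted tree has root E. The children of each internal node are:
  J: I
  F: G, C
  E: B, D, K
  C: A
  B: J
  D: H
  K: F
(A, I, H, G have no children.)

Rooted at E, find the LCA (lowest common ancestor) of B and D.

Ancestors of B (toward the root): B, E.
Ancestors of D: D, E.
The deepest node appearing in both lists is E.

E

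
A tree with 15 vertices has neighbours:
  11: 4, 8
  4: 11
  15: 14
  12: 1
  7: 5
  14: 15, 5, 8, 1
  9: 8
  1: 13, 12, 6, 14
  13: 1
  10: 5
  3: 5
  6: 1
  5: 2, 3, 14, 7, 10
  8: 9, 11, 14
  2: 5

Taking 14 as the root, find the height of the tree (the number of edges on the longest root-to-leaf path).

A deepest node is 4, reached by 14 → 8 → 11 → 4.
That path has 3 edges, so the height is 3.

3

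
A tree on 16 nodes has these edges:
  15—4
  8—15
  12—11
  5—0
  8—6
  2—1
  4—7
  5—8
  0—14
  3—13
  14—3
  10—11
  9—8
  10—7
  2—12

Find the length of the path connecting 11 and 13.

10

The path is 11 – 10 – 7 – 4 – 15 – 8 – 5 – 0 – 14 – 3 – 13, which has 10 edges.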